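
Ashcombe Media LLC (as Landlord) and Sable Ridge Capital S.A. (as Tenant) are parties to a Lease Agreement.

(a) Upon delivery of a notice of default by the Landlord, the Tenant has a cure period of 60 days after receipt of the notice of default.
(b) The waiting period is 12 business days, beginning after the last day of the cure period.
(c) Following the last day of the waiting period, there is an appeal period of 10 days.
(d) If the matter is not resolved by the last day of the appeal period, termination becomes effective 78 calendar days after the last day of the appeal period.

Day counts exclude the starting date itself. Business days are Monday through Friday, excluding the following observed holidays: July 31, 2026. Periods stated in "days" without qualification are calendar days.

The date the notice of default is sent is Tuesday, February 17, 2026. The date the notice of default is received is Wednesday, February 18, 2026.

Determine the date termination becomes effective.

The last day of the cure period: February 18, 2026 + 60 days = April 19, 2026.
The last day of the waiting period: counting 12 business days from Sunday, April 19, 2026 (Apr 20, Apr 21, Apr 22, Apr 23, …, May 1, May 4, May 5, skipping weekends) reaches Tuesday, May 5, 2026.
The last day of the appeal period: 10 calendar days after May 5, 2026 is May 15, 2026.
Adding 78 calendar days to May 15, 2026 gives August 1, 2026, which is the date termination becomes effective.

August 1, 2026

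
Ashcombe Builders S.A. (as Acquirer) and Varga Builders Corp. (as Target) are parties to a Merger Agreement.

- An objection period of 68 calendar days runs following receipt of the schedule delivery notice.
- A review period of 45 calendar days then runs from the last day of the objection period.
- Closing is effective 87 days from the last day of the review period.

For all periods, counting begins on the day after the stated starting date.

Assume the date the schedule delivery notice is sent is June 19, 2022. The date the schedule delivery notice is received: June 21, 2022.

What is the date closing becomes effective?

January 7, 2023

The last day of the objection period: June 21, 2022 + 68 days = August 28, 2022.
Adding 45 calendar days to August 28, 2022 gives October 12, 2022, which is the last day of the review period.
Adding 87 calendar days to October 12, 2022 gives January 7, 2023, which is the date closing becomes effective.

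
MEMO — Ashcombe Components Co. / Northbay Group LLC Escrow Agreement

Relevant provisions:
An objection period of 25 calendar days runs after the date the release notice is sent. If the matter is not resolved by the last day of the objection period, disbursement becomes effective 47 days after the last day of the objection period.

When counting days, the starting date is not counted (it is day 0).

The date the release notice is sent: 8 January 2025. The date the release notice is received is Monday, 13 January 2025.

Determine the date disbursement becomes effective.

21 March 2025

Adding 25 calendar days to 8 January 2025 gives 2 February 2025, which is the last day of the objection period.
The date disbursement becomes effective: 2 February 2025 + 47 days = 21 March 2025.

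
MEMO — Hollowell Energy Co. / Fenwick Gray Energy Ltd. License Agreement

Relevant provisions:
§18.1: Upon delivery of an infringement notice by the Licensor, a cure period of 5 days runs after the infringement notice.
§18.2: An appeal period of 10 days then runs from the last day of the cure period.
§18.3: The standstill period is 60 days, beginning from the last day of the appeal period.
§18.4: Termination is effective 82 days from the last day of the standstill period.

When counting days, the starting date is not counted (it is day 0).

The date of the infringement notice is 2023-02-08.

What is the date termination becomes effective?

Adding 5 calendar days to 2023-02-08 gives 2023-02-13, which is the last day of the cure period.
Adding 10 calendar days to 2023-02-13 gives 2023-02-23, which is the last day of the appeal period.
Adding 60 calendar days to 2023-02-23 gives 2023-04-24, which is the last day of the standstill period.
The date termination becomes effective: 82 calendar days after 2023-04-24 is 2023-07-15.

2023-07-15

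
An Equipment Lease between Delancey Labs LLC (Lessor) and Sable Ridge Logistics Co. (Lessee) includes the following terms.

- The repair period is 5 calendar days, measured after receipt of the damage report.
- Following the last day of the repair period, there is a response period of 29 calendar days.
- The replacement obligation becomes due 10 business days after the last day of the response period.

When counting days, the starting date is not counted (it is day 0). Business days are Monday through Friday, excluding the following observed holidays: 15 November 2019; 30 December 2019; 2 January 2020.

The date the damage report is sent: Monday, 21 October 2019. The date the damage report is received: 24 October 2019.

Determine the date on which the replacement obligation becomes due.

11 December 2019

The last day of the repair period: 24 October 2019 + 5 days = 29 October 2019.
The last day of the response period: 29 calendar days after 29 October 2019 is 27 November 2019.
From Wednesday, 27 November 2019, 10 business days (Nov 28, Nov 29, Dec 2, Dec 3, Dec 4, Dec 5, Dec 6, Dec 9, Dec 10, Dec 11, skipping weekends) brings us to Wednesday, 11 December 2019, which is the date on which the replacement obligation becomes due.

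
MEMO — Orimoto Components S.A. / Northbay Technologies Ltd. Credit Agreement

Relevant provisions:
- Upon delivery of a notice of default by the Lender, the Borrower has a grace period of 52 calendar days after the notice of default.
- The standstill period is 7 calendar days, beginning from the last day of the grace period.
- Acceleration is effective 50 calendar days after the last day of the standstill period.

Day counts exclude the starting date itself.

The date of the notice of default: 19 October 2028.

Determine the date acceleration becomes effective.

5 February 2029

The last day of the grace period: 52 calendar days after 19 October 2028 is 10 December 2028.
Adding 7 calendar days to 10 December 2028 gives 17 December 2028, which is the last day of the standstill period.
The date acceleration becomes effective: 17 December 2028 + 50 days = 5 February 2029.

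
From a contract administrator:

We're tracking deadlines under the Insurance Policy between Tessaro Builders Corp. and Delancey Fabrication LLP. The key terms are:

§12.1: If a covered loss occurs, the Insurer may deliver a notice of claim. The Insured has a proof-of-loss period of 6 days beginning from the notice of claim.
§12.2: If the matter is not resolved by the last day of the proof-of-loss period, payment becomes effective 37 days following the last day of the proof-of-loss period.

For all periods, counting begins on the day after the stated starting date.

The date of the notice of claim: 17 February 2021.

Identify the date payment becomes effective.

The last day of the proof-of-loss period: 17 February 2021 + 6 days = 23 February 2021.
Adding 37 calendar days to 23 February 2021 gives 1 April 2021, which is the date payment becomes effective.

1 April 2021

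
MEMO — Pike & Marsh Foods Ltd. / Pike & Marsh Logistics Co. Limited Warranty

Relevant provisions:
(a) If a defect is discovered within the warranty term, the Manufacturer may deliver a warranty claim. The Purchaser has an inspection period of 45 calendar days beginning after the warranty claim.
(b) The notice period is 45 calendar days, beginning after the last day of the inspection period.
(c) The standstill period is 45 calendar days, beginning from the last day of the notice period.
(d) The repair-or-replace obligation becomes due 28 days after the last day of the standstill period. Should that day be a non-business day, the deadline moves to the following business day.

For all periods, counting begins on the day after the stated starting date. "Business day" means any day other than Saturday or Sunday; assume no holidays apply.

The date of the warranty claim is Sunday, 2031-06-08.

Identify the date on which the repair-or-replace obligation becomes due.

2031-11-18

The last day of the inspection period: 45 calendar days after 2031-06-08 is 2031-07-23.
The last day of the notice period: 45 calendar days after 2031-07-23 is 2031-09-06.
The last day of the standstill period: 2031-09-06 + 45 days = 2031-10-21.
The date on which the repair-or-replace obligation becomes due: 28 calendar days after 2031-10-21 is 2031-11-18. 2031-11-18 is a Tuesday, so no roll-forward applies.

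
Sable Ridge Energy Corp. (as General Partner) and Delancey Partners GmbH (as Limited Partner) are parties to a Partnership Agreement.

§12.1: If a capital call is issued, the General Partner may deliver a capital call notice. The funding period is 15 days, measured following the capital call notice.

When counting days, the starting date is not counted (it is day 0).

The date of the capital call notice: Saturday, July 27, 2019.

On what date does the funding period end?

August 11, 2019

Adding 15 calendar days to July 27, 2019 gives August 11, 2019, which is the last day of the funding period.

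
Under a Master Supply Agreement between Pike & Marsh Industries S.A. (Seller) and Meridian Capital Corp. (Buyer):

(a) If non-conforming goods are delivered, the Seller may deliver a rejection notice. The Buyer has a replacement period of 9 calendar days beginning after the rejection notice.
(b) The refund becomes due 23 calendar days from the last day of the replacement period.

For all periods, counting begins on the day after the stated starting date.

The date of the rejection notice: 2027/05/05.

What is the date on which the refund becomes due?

2027/06/06

The last day of the replacement period: 9 calendar days after 2027/05/05 is 2027/05/14.
Adding 23 calendar days to 2027/05/14 gives 2027/06/06, which is the date on which the refund becomes due.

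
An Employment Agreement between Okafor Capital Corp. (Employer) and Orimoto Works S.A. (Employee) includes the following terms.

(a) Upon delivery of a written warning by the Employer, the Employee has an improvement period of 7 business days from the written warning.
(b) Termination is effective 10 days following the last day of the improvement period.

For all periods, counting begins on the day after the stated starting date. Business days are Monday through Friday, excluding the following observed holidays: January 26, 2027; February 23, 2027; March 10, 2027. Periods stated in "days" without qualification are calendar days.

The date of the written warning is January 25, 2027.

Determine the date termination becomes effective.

The last day of the improvement period: 7 business days after Monday, January 25, 2027, skipping weekends and the listed holiday on Jan 26 — Jan 27, Jan 28, Jan 29, Feb 1, Feb 2, Feb 3, Feb 4 — lands on Thursday, February 4, 2027.
The date termination becomes effective: 10 calendar days after February 4, 2027 is February 14, 2027.

February 14, 2027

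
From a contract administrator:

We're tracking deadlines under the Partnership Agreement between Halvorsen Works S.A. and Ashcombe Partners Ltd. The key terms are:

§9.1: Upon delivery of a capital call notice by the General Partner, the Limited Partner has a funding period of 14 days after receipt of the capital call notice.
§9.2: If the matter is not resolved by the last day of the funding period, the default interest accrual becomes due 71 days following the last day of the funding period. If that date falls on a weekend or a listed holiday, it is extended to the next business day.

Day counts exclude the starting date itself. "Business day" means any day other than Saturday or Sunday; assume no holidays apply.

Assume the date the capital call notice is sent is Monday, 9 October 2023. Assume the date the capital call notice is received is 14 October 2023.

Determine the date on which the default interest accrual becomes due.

8 January 2024

Adding 14 calendar days to 14 October 2023 gives 28 October 2023, which is the last day of the funding period.
The date on which the default interest accrual becomes due: 71 calendar days after 28 October 2023 is 7 January 2024. That falls on a Sunday, so it rolls to the next business day, Monday, 8 January 2024.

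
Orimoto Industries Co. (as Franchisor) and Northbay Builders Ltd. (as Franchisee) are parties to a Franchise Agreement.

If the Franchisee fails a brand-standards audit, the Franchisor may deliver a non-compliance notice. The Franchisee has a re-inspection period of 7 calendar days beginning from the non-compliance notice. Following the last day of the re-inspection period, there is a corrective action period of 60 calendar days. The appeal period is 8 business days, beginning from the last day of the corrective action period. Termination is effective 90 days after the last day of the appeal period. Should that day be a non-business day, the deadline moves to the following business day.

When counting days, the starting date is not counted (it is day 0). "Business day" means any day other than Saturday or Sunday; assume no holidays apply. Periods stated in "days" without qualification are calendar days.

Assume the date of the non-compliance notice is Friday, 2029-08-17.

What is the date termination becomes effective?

2030-01-31

Adding 7 calendar days to 2029-08-17 gives 2029-08-24, which is the last day of the re-inspection period.
The last day of the corrective action period: 60 calendar days after 2029-08-24 is 2029-10-23.
The last day of the appeal period: 8 business days after Tuesday, 2029-10-23, skipping weekends — Oct 24, Oct 25, Oct 26, Oct 29, Oct 30, Oct 31, Nov 1, Nov 2 — lands on Friday, 2029-11-02.
Adding 90 calendar days to 2029-11-02 gives 2030-01-31, which is the date termination becomes effective. 2030-01-31 is a Thursday, so no roll-forward applies.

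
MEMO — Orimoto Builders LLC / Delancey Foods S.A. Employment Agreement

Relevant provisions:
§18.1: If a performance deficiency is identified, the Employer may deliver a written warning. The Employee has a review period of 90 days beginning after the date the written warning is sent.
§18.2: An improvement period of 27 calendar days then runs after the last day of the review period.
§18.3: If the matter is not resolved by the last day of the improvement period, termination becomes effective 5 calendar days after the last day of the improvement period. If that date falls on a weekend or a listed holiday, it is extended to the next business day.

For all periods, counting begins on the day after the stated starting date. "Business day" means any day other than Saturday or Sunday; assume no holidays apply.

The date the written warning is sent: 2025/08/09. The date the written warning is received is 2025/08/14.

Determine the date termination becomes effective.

The last day of the review period: 2025/08/09 + 90 days = 2025/11/07.
Adding 27 calendar days to 2025/11/07 gives 2025/12/04, which is the last day of the improvement period.
The date termination becomes effective: 5 calendar days after 2025/12/04 is 2025/12/09. 2025/12/09 is a Tuesday, so no roll-forward applies.

2025/12/09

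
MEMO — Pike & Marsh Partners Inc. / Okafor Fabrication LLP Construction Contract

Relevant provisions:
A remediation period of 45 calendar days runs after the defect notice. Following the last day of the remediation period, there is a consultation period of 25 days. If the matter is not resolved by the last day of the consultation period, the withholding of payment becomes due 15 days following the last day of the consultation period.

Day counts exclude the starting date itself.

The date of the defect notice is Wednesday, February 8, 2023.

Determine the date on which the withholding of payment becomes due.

The last day of the remediation period: February 8, 2023 + 45 days = March 25, 2023.
The last day of the consultation period: March 25, 2023 + 25 days = April 19, 2023.
The date on which the withholding of payment becomes due: April 19, 2023 + 15 days = May 4, 2023.

May 4, 2023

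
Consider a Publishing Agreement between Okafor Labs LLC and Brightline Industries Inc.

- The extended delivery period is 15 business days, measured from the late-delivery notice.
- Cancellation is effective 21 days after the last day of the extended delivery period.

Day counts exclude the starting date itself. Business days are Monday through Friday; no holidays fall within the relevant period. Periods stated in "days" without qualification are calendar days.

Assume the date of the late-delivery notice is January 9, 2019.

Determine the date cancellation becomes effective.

The last day of the extended delivery period: counting 15 business days from Wednesday, January 9, 2019 (Jan 10, Jan 11, Jan 14, Jan 15, …, Jan 28, Jan 29, Jan 30, skipping weekends) reaches Wednesday, January 30, 2019.
Adding 21 calendar days to January 30, 2019 gives February 20, 2019, which is the date cancellation becomes effective.

February 20, 2019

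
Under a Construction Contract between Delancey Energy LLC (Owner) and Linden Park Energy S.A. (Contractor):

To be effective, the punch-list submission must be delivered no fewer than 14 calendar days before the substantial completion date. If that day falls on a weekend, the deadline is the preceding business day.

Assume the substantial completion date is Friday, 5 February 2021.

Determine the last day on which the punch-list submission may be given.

22 January 2021

5 February 2021 minus 14 days is 22 January 2021. That is a Friday, so no adjustment is needed.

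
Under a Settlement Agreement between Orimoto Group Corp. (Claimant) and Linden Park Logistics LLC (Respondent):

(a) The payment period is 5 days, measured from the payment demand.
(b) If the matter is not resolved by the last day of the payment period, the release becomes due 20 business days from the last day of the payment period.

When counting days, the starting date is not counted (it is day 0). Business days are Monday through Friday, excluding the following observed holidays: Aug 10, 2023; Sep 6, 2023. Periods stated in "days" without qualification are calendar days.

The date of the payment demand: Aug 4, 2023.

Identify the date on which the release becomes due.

Sep 8, 2023

Adding 5 calendar days to Aug 4, 2023 gives Aug 9, 2023, which is the last day of the payment period.
The date on which the release becomes due: 20 business days after Wednesday, Aug 9, 2023, skipping weekends and the listed holidays on Aug 10, Sep 6 — Aug 11, Aug 14, Aug 15, Aug 16, …, Sep 5, Sep 7, Sep 8 — lands on Friday, Sep 8, 2023.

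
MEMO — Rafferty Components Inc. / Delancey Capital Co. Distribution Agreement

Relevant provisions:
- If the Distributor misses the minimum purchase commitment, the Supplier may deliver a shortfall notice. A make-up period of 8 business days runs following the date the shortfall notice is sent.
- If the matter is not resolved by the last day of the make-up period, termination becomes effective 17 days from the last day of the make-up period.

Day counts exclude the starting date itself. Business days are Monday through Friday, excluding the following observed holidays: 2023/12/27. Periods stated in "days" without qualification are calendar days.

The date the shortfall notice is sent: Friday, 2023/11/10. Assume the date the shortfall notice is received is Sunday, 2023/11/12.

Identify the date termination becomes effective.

2023/12/09

The last day of the make-up period: counting 8 business days from Friday, 2023/11/10 (Nov 13, Nov 14, Nov 15, Nov 16, Nov 17, Nov 20, Nov 21, Nov 22, skipping weekends) reaches Wednesday, 2023/11/22.
Adding 17 calendar days to 2023/11/22 gives 2023/12/09, which is the date termination becomes effective.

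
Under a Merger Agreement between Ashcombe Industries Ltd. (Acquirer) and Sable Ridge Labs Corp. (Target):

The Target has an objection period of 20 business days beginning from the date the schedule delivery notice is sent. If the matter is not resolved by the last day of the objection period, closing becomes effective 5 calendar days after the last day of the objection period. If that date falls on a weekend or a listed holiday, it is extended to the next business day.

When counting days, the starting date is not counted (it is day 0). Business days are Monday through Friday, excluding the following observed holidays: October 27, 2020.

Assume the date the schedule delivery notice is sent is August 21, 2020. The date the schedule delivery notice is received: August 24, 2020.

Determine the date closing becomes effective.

September 23, 2020

The last day of the objection period: counting 20 business days from Friday, August 21, 2020 (Aug 24, Aug 25, Aug 26, Aug 27, …, Sep 16, Sep 17, Sep 18, skipping weekends) reaches Friday, September 18, 2020.
The date closing becomes effective: 5 calendar days after September 18, 2020 is September 23, 2020. September 23, 2020 is a Wednesday and is not a listed holiday, so no roll-forward applies.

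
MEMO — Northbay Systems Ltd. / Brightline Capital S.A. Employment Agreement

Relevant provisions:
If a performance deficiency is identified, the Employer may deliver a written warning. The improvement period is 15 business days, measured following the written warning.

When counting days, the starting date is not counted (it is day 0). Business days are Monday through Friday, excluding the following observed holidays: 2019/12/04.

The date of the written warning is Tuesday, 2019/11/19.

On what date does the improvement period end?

2019/12/11

From Tuesday, 2019/11/19, 15 business days (Nov 20, Nov 21, Nov 22, Nov 25, …, Dec 9, Dec 10, Dec 11, skipping weekends and the listed holiday on Dec 4) brings us to Wednesday, 2019/12/11, which is the last day of the improvement period.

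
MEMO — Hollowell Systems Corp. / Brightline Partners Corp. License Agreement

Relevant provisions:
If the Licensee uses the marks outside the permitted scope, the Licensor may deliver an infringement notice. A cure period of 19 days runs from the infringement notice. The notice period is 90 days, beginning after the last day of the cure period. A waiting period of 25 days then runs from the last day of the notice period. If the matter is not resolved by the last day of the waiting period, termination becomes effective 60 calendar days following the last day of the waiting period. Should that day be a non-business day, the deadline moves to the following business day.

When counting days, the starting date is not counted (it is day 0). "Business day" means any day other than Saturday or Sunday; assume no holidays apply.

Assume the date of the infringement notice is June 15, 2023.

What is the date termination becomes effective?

December 26, 2023

The last day of the cure period: 19 calendar days after June 15, 2023 is July 4, 2023.
Adding 90 calendar days to July 4, 2023 gives October 2, 2023, which is the last day of the notice period.
The last day of the waiting period: 25 calendar days after October 2, 2023 is October 27, 2023.
The date termination becomes effective: October 27, 2023 + 60 days = December 26, 2023. December 26, 2023 is a Tuesday, so no roll-forward applies.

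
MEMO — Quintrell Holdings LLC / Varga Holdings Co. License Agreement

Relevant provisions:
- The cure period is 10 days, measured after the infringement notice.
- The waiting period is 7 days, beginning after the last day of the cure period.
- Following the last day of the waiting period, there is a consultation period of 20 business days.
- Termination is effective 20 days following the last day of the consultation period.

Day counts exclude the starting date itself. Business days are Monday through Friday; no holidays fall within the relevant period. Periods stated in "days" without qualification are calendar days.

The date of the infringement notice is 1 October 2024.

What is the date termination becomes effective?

5 December 2024

Adding 10 calendar days to 1 October 2024 gives 11 October 2024, which is the last day of the cure period.
The last day of the waiting period: 7 calendar days after 11 October 2024 is 18 October 2024.
From Friday, 18 October 2024, 20 business days (Oct 21, Oct 22, Oct 23, Oct 24, …, Nov 13, Nov 14, Nov 15, skipping weekends) brings us to Friday, 15 November 2024, which is the last day of the consultation period.
Adding 20 calendar days to 15 November 2024 gives 5 December 2024, which is the date termination becomes effective.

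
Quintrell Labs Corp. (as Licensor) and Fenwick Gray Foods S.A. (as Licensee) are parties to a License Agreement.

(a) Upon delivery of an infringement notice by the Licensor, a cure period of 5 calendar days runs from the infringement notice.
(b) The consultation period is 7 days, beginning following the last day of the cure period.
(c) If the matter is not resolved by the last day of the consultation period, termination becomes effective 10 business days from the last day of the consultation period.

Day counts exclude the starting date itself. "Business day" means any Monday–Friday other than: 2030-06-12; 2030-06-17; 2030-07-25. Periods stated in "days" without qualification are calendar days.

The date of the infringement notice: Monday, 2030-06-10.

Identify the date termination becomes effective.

The last day of the cure period: 2030-06-10 + 5 days = 2030-06-15.
The last day of the consultation period: 7 calendar days after 2030-06-15 is 2030-06-22.
From Saturday, 2030-06-22, 10 business days (Jun 24, Jun 25, Jun 26, Jun 27, Jun 28, Jul 1, Jul 2, Jul 3, Jul 4, Jul 5, skipping weekends) brings us to Friday, 2030-07-05, which is the date termination becomes effective.

2030-07-05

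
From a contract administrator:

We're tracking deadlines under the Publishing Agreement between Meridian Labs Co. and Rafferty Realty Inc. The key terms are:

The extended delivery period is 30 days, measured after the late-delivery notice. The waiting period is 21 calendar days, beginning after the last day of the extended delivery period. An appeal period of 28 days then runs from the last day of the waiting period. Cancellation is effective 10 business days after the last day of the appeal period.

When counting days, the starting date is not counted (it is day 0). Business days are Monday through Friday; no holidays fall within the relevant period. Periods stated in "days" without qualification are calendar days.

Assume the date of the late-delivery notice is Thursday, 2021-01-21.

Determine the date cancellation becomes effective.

2021-04-23

The last day of the extended delivery period: 2021-01-21 + 30 days = 2021-02-20.
Adding 21 calendar days to 2021-02-20 gives 2021-03-13, which is the last day of the waiting period.
The last day of the appeal period: 28 calendar days after 2021-03-13 is 2021-04-10.
The date cancellation becomes effective: counting 10 business days from Saturday, 2021-04-10 (Apr 12, Apr 13, Apr 14, Apr 15, Apr 16, Apr 19, Apr 20, Apr 21, Apr 22, Apr 23, skipping weekends) reaches Friday, 2021-04-23.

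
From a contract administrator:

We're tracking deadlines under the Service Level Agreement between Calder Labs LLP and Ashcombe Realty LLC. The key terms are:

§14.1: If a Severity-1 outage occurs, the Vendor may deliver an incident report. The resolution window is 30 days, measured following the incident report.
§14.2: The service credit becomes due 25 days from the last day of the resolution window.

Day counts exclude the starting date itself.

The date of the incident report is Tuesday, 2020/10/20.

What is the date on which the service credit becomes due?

2020/12/14

The last day of the resolution window: 2020/10/20 + 30 days = 2020/11/19.
Adding 25 calendar days to 2020/11/19 gives 2020/12/14, which is the date on which the service credit becomes due.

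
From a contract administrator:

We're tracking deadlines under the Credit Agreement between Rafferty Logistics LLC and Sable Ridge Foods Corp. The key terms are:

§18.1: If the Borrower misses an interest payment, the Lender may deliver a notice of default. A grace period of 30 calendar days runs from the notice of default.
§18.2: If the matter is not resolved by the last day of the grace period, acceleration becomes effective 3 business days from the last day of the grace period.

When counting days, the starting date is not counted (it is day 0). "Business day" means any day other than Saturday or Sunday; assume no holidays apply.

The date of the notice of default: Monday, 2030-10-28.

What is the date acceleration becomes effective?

2030-12-02

The last day of the grace period: 2030-10-28 + 30 days = 2030-11-27.
The date acceleration becomes effective: counting 3 business days from Wednesday, 2030-11-27 (Nov 28, Nov 29, Dec 2, skipping weekends) reaches Monday, 2030-12-02.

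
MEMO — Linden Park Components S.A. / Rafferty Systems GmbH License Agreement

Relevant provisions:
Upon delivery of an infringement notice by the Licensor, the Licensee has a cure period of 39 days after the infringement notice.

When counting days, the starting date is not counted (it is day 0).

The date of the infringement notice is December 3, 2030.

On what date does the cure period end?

The last day of the cure period: 39 calendar days after December 3, 2030 is January 11, 2031.

January 11, 2031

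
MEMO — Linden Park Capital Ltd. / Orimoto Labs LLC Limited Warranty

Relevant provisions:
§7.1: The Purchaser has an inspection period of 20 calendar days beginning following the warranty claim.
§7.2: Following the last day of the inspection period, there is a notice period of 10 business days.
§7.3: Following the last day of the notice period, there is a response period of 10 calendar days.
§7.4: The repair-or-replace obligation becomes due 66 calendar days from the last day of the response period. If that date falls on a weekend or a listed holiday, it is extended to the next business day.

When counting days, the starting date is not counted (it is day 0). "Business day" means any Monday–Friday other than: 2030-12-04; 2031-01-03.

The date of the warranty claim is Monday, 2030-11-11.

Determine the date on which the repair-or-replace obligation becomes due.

Adding 20 calendar days to 2030-11-11 gives 2030-12-01, which is the last day of the inspection period.
The last day of the notice period: 10 business days after Sunday, 2030-12-01, skipping weekends and the listed holiday on Dec 4 — Dec 2, Dec 3, Dec 5, Dec 6, Dec 9, Dec 10, Dec 11, Dec 12, Dec 13, Dec 16 — lands on Monday, 2030-12-16.
The last day of the response period: 2030-12-16 + 10 days = 2030-12-26.
The date on which the repair-or-replace obligation becomes due: 66 calendar days after 2030-12-26 is 2031-03-02. That falls on a Sunday, so it rolls to the next business day, Monday, 2031-03-03.

2031-03-03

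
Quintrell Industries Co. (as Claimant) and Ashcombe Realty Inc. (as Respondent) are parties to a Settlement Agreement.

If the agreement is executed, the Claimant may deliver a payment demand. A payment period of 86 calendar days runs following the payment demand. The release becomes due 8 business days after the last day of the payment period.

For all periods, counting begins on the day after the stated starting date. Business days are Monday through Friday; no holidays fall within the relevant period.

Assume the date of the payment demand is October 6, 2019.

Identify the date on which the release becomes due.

January 10, 2020

The last day of the payment period: October 6, 2019 + 86 days = December 31, 2019.
The date on which the release becomes due: 8 business days after Tuesday, December 31, 2019, skipping weekends — Jan 1, Jan 2, Jan 3, Jan 6, Jan 7, Jan 8, Jan 9, Jan 10 — lands on Friday, January 10, 2020.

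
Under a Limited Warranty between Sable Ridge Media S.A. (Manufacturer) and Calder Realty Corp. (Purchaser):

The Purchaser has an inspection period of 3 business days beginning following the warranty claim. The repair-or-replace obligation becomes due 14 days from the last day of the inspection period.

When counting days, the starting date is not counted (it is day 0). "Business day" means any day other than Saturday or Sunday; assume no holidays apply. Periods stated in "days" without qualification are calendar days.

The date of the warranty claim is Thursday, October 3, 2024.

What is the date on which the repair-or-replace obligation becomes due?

The last day of the inspection period: counting 3 business days from Thursday, October 3, 2024 (Oct 4, Oct 7, Oct 8, skipping weekends) reaches Tuesday, October 8, 2024.
Adding 14 calendar days to October 8, 2024 gives October 22, 2024, which is the date on which the repair-or-replace obligation becomes due.

October 22, 2024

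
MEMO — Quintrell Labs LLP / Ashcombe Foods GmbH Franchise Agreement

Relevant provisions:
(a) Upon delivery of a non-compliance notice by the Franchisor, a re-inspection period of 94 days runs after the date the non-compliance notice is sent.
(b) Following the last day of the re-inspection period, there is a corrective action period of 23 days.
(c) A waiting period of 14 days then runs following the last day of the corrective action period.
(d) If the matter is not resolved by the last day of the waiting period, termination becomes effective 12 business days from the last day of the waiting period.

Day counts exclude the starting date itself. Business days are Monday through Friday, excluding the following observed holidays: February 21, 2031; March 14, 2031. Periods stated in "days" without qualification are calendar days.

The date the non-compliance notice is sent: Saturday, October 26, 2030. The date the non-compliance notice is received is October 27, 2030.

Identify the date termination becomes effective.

March 25, 2031

Adding 94 calendar days to October 26, 2030 gives January 28, 2031, which is the last day of the re-inspection period.
Adding 23 calendar days to January 28, 2031 gives February 20, 2031, which is the last day of the corrective action period.
Adding 14 calendar days to February 20, 2031 gives March 6, 2031, which is the last day of the waiting period.
From Thursday, March 6, 2031, 12 business days (Mar 7, Mar 10, Mar 11, Mar 12, …, Mar 21, Mar 24, Mar 25, skipping weekends and the listed holiday on Mar 14) brings us to Tuesday, March 25, 2031, which is the date termination becomes effective.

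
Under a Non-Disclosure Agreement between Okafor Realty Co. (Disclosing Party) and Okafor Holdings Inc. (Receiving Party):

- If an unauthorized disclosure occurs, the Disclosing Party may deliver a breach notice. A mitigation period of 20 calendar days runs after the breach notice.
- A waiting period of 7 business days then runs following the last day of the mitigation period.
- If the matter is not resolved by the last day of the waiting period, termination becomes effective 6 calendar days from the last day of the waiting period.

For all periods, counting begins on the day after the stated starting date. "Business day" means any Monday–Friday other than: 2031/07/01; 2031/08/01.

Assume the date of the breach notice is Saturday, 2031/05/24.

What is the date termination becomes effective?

The last day of the mitigation period: 20 calendar days after 2031/05/24 is 2031/06/13.
The last day of the waiting period: 7 business days after Friday, 2031/06/13, skipping weekends — Jun 16, Jun 17, Jun 18, Jun 19, Jun 20, Jun 23, Jun 24 — lands on Tuesday, 2031/06/24.
The date termination becomes effective: 2031/06/24 + 6 days = 2031/06/30.

2031/06/30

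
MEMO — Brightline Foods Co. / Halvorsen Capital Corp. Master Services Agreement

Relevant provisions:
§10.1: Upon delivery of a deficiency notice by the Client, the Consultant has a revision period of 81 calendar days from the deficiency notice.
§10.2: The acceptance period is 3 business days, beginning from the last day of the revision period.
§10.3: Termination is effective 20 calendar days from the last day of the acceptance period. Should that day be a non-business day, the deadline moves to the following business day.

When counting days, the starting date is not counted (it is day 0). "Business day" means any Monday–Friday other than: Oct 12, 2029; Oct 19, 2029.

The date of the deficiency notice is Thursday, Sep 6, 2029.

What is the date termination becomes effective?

Adding 81 calendar days to Sep 6, 2029 gives Nov 26, 2029, which is the last day of the revision period.
The last day of the acceptance period: counting 3 business days from Monday, Nov 26, 2029 (Nov 27, Nov 28, Nov 29, skipping weekends) reaches Thursday, Nov 29, 2029.
Adding 20 calendar days to Nov 29, 2029 gives Dec 19, 2029, which is the date termination becomes effective. Dec 19, 2029 is a Wednesday and is not a listed holiday, so no roll-forward applies.

Dec 19, 2029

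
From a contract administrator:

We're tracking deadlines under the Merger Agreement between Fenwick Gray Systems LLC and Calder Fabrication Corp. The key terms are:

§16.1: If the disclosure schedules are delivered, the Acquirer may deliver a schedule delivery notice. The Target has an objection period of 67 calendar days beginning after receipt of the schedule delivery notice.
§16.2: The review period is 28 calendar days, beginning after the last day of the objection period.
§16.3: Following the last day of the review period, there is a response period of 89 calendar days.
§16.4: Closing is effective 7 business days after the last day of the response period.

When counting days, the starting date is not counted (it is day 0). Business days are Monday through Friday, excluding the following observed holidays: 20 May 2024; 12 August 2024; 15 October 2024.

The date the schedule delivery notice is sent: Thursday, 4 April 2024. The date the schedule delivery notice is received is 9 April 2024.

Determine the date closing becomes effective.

22 October 2024

The last day of the objection period: 67 calendar days after 9 April 2024 is 15 June 2024.
The last day of the review period: 15 June 2024 + 28 days = 13 July 2024.
Adding 89 calendar days to 13 July 2024 gives 10 October 2024, which is the last day of the response period.
The date closing becomes effective: counting 7 business days from Thursday, 10 October 2024 (Oct 11, Oct 14, Oct 16, Oct 17, Oct 18, Oct 21, Oct 22, skipping weekends and the listed holiday on Oct 15) reaches Tuesday, 22 October 2024.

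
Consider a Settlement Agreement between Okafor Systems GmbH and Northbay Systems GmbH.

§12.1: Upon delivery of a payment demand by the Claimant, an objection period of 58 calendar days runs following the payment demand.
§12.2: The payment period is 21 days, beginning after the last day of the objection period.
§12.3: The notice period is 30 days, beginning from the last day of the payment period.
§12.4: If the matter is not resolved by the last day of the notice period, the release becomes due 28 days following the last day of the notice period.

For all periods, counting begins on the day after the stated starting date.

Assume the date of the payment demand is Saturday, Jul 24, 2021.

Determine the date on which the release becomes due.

The last day of the objection period: 58 calendar days after Jul 24, 2021 is Sep 20, 2021.
Adding 21 calendar days to Sep 20, 2021 gives Oct 11, 2021, which is the last day of the payment period.
The last day of the notice period: Oct 11, 2021 + 30 days = Nov 10, 2021.
The date on which the release becomes due: Nov 10, 2021 + 28 days = Dec 8, 2021.

Dec 8, 2021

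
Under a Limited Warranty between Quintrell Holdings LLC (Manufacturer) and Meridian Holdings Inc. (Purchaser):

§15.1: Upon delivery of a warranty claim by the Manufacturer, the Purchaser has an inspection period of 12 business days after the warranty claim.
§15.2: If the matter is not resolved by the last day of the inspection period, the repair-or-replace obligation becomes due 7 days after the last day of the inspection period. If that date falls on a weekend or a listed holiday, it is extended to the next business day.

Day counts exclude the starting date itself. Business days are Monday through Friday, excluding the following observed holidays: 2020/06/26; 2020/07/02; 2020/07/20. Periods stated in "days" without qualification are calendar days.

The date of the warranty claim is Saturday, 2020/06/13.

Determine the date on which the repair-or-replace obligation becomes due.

2020/07/08

From Saturday, 2020/06/13, 12 business days (Jun 15, Jun 16, Jun 17, Jun 18, …, Jun 29, Jun 30, Jul 1, skipping weekends and the listed holiday on Jun 26) brings us to Wednesday, 2020/07/01, which is the last day of the inspection period.
The date on which the repair-or-replace obligation becomes due: 7 calendar days after 2020/07/01 is 2020/07/08. 2020/07/08 is a Wednesday and is not a listed holiday, so no roll-forward applies.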